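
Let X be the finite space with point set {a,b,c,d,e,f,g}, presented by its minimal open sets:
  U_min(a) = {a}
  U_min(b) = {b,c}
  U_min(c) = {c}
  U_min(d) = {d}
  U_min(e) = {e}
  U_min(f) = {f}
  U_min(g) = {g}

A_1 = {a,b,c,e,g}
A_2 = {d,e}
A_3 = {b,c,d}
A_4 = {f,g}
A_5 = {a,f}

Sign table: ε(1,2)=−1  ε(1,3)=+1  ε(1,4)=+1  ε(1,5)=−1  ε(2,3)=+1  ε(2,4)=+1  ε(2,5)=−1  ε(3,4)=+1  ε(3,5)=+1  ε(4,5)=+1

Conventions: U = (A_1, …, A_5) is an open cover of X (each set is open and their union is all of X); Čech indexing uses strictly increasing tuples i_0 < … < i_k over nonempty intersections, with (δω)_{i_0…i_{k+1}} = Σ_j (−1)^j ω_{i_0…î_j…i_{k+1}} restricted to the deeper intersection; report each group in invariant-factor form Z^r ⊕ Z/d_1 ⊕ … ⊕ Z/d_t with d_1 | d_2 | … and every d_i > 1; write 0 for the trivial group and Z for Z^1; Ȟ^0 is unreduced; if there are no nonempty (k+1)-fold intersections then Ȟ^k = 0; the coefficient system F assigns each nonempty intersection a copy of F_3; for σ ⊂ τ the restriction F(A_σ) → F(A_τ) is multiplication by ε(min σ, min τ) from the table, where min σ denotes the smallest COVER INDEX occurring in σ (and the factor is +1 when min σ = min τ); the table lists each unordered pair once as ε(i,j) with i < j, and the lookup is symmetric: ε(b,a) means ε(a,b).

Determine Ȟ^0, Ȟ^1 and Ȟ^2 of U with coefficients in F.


Ȟ^0 = 0, Ȟ^1 = Z/3 and Ȟ^2 = 0

nonempty overlaps:
  A12={e} A13={b,c} A14={g} A15={a} A23={d} A45={f}
C dims 5,6; δ0: rk_F3 5
degree 0: 5−5−0 = 0 → Ȟ^0 ≅ 0
degree 1: 6−0−5 = 1 → Ȟ^1 ≅ Z/3
degree 2: 0−0−0 = 0 → Ȟ^2 ≅ 0


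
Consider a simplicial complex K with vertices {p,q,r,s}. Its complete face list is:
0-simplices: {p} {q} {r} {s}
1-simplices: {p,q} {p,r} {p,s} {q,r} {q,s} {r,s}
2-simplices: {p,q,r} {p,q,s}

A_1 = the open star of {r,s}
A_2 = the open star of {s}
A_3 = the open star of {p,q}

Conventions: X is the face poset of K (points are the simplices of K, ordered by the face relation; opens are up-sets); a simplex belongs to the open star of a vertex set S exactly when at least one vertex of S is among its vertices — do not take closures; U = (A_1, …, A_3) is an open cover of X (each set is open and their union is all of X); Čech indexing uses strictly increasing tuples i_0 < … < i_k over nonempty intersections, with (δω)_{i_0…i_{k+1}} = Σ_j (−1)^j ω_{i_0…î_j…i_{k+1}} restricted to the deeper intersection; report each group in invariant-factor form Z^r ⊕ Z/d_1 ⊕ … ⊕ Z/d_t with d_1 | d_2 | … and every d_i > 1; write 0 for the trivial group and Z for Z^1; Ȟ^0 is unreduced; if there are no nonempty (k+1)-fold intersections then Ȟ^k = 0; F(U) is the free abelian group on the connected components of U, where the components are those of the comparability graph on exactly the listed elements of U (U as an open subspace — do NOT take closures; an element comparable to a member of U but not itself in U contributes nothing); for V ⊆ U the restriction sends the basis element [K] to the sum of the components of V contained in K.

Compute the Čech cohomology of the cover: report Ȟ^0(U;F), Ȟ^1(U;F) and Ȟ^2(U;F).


Ȟ^0(U;F) ≅ Z,  Ȟ^1(U;F) ≅ Z,  Ȟ^2(U;F) ≅ 0

nonempty overlaps:
  A1={{r},{s},{p,r},{p,s},{q,r},{q,s},{r,s},{p,q,r},{p,q,s}} A2={{s},{p,s},{q,s},{r,s},{p,q,s}} A3={{p},{q},{p,q},{p,r},{p,s},{q,r},{q,s},{p,q,r},{p,q,s}}
  A12={{s},{p,s},{q,s},{r,s},{p,q,s}} A13={{p,r},{p,s},{q,r},{q,s},{p,q,r},{p,q,s}} A23={{p,s},{q,s},{p,q,s}}
  A123={{p,s},{q,s},{p,q,s}}
components per intersection:
  A1: {{r},{s},{p,r},{p,s},{q,r},{q,s},{r,s},{p,q,r},{p,q,s}}
  A2: {{s},{p,s},{q,s},{r,s},{p,q,s}}
  A3: {{p},{q},{p,q},{p,r},{p,s},{q,r},{q,s},{p,q,r},{p,q,s}}
  A12: {{s},{p,s},{q,s},{r,s},{p,q,s}}
  A13: {{p,r},{q,r},{p,q,r}} {{p,s},{q,s},{p,q,s}}
  A23: {{p,s},{q,s},{p,q,s}}
  A123: {{p,s},{q,s},{p,q,s}}
C dims 3,4,1; δ0: rk 2, SNF 1^2; δ1: rk 1, SNF 1^1
degree 0: 3−2−0 = 1 → Ȟ^0 ≅ Z
degree 1: 4−1−2 = 1 → Ȟ^1 ≅ Z
degree 2: 1−0−1 = 0 → Ȟ^2 ≅ 0


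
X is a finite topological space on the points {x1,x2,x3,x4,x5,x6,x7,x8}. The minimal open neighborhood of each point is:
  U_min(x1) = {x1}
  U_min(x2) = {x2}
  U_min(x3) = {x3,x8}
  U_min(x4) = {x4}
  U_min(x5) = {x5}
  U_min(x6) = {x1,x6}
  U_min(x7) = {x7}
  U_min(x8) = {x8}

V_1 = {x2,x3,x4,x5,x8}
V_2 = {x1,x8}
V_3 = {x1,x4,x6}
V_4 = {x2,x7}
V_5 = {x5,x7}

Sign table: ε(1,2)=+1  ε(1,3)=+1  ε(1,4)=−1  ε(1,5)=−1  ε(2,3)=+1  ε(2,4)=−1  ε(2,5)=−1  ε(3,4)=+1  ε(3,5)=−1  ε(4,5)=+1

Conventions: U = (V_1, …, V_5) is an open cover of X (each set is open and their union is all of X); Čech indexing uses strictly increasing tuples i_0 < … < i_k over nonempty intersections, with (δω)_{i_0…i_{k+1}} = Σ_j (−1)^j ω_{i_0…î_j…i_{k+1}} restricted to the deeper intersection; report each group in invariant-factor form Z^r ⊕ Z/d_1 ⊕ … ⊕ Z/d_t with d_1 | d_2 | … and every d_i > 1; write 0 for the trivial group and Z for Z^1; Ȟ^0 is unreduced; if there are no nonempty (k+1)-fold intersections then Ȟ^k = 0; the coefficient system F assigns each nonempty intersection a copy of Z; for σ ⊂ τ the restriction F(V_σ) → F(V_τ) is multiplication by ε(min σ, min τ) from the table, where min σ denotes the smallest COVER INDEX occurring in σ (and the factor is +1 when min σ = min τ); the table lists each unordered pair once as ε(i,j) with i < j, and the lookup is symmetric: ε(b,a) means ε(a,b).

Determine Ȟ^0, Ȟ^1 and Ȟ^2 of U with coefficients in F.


Ȟ^0 = Z, Ȟ^1 = Z^2, Ȟ^2 = 0

intersection data:
  V12={x8} V13={x4} V14={x2} V15={x5} V23={x1} V45={x7}
C dims 5,6; δ0: rk 4, SNF 1^4
Ȟ^0 = (5 − 4) − 0 = 1, so Ȟ^0 ≅ Z
Ȟ^1 = (6 − 0) − 4 = 2, so Ȟ^1 ≅ Z^2
Ȟ^2 = (0 − 0) − 0 = 0, so Ȟ^2 ≅ 0


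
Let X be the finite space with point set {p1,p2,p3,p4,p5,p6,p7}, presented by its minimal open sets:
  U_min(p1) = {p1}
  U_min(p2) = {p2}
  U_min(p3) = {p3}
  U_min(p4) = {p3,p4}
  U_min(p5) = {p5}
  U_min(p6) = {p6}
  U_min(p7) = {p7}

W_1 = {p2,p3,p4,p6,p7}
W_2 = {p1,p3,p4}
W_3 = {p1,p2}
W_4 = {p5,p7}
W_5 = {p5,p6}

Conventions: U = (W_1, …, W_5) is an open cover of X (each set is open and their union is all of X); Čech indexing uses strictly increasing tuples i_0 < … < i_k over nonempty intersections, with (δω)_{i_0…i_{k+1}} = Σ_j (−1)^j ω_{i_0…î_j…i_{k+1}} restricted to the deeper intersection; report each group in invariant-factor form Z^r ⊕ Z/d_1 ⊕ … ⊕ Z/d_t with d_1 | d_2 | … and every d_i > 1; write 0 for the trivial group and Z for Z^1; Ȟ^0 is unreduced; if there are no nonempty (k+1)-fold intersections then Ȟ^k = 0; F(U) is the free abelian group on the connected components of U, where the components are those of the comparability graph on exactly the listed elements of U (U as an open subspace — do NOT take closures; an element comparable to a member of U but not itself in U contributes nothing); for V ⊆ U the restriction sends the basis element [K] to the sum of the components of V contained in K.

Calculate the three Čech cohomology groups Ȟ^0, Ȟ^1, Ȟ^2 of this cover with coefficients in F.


Ȟ^0 ≅ Z^6; Ȟ^1 ≅ 0; Ȟ^2 ≅ 0

nerve simplices:
  W12={p3,p4} W13={p2} W14={p7} W15={p6} W23={p1} W45={p5}
components per intersection:
  W1: {p2} {p3,p4} {p6} {p7}
  W2: {p1} {p3,p4}
  W3: {p1} {p2}
  W4: {p5} {p7}
  W5: {p5} {p6}
  W12: {p3,p4}
  W13: {p2}
  W14: {p7}
  W15: {p6}
  W23: {p1}
  W45: {p5}
C dims 12,6; δ0: rk 6, SNF 1^6
degree 0: 12−6−0 = 6 → Ȟ^0 ≅ Z^6
degree 1: 6−0−6 = 0 → Ȟ^1 ≅ 0
degree 2: 0−0−0 = 0 → Ȟ^2 ≅ 0


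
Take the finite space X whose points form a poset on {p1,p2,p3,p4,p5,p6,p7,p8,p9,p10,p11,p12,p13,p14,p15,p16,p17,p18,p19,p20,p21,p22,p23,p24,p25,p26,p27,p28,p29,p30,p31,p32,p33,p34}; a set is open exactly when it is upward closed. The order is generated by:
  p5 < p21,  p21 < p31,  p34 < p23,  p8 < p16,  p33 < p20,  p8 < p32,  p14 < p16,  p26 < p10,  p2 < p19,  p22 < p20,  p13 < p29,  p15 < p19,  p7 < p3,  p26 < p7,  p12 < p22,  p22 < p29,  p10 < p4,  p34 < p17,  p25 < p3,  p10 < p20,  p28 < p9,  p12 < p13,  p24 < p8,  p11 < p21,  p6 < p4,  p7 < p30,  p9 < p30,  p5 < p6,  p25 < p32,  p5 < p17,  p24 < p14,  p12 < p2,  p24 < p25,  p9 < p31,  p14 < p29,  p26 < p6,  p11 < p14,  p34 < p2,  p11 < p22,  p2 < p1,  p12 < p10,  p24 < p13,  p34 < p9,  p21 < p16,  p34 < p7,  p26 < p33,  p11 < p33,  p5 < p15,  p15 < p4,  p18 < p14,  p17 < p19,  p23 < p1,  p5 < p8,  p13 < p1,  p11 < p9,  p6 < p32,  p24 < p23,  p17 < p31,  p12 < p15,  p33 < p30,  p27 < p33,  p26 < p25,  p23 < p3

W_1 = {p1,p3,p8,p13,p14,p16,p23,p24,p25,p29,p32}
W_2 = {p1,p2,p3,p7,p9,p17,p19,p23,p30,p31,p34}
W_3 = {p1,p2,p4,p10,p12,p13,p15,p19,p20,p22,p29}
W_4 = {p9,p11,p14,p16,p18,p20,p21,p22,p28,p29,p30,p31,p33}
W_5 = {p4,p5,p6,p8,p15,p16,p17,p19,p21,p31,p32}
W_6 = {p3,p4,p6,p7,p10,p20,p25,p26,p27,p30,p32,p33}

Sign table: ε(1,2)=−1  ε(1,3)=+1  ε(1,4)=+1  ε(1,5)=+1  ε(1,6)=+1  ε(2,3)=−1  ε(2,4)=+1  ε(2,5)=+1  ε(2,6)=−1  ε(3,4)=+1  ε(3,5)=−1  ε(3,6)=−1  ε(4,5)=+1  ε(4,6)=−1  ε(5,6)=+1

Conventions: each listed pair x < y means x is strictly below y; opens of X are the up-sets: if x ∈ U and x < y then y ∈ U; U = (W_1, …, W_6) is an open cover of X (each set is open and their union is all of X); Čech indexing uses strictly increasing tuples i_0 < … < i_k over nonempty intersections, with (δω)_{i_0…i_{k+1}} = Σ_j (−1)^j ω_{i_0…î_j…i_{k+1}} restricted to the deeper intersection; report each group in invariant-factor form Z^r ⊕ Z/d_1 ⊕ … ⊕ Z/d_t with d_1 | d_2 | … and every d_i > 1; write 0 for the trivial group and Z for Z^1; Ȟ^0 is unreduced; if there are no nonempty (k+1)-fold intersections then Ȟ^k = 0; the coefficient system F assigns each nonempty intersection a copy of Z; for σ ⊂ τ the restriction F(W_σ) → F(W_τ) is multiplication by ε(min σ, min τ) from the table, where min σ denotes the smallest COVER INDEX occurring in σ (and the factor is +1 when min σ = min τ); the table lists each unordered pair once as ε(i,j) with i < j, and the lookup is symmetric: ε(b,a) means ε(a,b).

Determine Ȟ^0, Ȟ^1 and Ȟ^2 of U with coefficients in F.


nonempty intersections:
  W12={p1,p3,p23} W13={p1,p13,p29} W14={p14,p16,p29} W15={p8,p16,p32} W16={p3,p25,p32} W23={p1,p2,p19} W24={p9,p30,p31} W25={p17,p19,p31} W26={p3,p7,p30} W34={p20,p22,p29} W35={p4,p15,p19} W36={p4,p10,p20} W45={p16,p21,p31} W46={p20,p30,p33} W56={p4,p6,p32}
  W123={p1} W126={p3} W134={p29} W145={p16} W156={p32} W235={p19} W245={p31} W246={p30} W346={p20} W356={p4}
C dims 6,15,10; δ0: rk 6, SNF 1^5·2; δ1: rk 9, SNF 1^9
Ȟ^0: (6−6)−0=0 ⇒ 0
Ȟ^1: (15−9)−6=0 plus torsion [2] ⇒ Z/2
Ȟ^2: (10−0)−9=1 ⇒ Z

Ȟ^0(U;F) ≅ 0, Ȟ^1(U;F) ≅ Z/2, Ȟ^2(U;F) ≅ Z


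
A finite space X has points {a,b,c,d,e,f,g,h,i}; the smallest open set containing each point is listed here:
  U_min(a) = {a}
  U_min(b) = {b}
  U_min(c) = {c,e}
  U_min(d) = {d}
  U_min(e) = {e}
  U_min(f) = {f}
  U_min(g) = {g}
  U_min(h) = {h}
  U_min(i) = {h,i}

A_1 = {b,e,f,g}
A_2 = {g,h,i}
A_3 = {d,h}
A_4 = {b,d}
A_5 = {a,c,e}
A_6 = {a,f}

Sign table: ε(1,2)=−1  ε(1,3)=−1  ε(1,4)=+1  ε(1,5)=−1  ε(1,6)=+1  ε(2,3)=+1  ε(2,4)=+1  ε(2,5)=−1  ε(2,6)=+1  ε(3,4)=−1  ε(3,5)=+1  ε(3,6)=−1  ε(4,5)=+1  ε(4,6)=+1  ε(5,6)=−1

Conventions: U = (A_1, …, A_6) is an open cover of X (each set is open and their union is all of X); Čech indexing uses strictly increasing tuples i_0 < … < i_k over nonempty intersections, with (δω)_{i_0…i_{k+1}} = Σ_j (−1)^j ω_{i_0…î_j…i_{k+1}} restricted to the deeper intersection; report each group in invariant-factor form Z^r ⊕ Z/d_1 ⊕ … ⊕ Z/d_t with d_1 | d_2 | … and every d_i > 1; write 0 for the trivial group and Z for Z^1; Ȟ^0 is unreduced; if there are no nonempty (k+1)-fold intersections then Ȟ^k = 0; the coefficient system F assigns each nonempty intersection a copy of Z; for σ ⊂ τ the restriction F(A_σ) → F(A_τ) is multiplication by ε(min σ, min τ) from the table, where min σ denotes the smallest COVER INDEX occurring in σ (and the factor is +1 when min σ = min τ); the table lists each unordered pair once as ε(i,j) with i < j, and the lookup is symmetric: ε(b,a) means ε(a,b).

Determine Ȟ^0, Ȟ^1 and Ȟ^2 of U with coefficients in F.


cover nerve:
  A12={g} A14={b} A15={e} A16={f} A23={h} A34={d} A56={a}
C dims 6,7; δ0: rk 5, SNF 1^5
Ȟ^0: (6−5)−0=1 ⇒ Z
Ȟ^1: (7−0)−5=2 ⇒ Z^2
Ȟ^2: (0−0)−0=0 ⇒ 0

Ȟ^0 ≅ Z,  Ȟ^1 ≅ Z^2,  Ȟ^2 ≅ 0


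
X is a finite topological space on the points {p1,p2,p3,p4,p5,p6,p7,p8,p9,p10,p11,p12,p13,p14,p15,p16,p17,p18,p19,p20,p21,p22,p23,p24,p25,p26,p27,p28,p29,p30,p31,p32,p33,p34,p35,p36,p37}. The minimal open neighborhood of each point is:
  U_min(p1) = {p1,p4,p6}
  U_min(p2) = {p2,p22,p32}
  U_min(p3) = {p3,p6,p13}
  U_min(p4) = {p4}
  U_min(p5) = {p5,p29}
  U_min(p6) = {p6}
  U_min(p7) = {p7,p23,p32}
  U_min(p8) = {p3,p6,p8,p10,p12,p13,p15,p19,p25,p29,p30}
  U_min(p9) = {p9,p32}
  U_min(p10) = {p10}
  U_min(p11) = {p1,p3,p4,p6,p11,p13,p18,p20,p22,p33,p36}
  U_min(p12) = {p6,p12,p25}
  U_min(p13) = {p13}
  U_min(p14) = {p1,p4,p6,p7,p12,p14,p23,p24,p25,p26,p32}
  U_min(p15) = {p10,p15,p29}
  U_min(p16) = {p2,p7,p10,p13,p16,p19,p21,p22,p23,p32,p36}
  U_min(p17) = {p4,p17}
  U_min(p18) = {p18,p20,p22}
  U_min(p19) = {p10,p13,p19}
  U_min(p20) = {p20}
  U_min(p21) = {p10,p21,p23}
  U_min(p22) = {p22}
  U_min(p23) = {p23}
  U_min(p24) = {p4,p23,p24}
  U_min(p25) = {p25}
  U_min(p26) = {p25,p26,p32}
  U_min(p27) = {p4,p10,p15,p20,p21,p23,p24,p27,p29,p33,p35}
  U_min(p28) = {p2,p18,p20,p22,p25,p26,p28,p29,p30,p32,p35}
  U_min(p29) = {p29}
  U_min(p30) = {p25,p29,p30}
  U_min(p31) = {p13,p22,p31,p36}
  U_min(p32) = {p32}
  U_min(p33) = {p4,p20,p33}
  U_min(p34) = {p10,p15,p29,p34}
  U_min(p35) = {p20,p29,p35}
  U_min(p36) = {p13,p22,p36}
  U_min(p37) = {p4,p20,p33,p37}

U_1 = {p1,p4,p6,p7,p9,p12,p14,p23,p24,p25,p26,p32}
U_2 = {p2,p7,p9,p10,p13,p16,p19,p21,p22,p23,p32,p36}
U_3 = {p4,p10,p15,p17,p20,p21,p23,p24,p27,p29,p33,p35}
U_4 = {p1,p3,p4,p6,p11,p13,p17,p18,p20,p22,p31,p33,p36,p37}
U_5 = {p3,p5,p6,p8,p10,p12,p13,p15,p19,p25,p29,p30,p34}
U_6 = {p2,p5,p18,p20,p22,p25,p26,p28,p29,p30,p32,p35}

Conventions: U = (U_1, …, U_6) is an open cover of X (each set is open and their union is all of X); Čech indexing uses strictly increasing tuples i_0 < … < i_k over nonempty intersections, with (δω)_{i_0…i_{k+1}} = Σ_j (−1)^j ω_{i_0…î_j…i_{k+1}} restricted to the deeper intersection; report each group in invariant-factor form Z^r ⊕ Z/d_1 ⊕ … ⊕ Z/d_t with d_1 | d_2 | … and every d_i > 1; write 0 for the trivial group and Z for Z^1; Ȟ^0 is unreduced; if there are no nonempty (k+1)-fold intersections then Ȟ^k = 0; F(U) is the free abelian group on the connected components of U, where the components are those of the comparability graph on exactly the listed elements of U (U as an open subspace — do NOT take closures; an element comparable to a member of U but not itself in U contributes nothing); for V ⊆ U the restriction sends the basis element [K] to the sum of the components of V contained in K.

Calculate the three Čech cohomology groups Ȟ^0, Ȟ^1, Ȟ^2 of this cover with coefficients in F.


Ȟ^0(U;F) ≅ Z,  Ȟ^1(U;F) ≅ 0,  Ȟ^2(U;F) ≅ Z/2

nerve simplices:
  U12={p7,p9,p23,p32} U13={p4,p23,p24} U14={p1,p4,p6} U15={p6,p12,p25} U16={p25,p26,p32} U23={p10,p21,p23} U24={p13,p22,p36} U25={p10,p13,p19} U26={p2,p22,p32} U34={p4,p17,p20,p33} U35={p10,p15,p29} U36={p20,p29,p35} U45={p3,p6,p13} U46={p18,p20,p22} U56={p5,p25,p29,p30}
  U123={p23} U126={p32} U134={p4} U145={p6} U156={p25} U235={p10} U245={p13} U246={p22} U346={p20} U356={p29}
components per intersection:
  U1: {p1,p4,p6,p7,p9,p12,p14,p23,p24,p25,p26,p32}
  U2: {p2,p7,p9,p10,p13,p16,p19,p21,p22,p23,p32,p36}
  U3: {p4,p10,p15,p17,p20,p21,p23,p24,p27,p29,p33,p35}
  U4: {p1,p3,p4,p6,p11,p13,p17,p18,p20,p22,p31,p33,p36,p37}
  U5: {p3,p5,p6,p8,p10,p12,p13,p15,p19,p25,p29,p30,p34}
  U6: {p2,p5,p18,p20,p22,p25,p26,p28,p29,p30,p32,p35}
  U12: {p7,p9,p23,p32}
  U13: {p4,p23,p24}
  U14: {p1,p4,p6}
  U15: {p6,p12,p25}
  U16: {p25,p26,p32}
  U23: {p10,p21,p23}
  U24: {p13,p22,p36}
  U25: {p10,p13,p19}
  U26: {p2,p22,p32}
  U34: {p4,p17,p20,p33}
  U35: {p10,p15,p29}
  U36: {p20,p29,p35}
  U45: {p3,p6,p13}
  U46: {p18,p20,p22}
  U56: {p5,p25,p29,p30}
  U123: {p23}
  U126: {p32}
  U134: {p4}
  U145: {p6}
  U156: {p25}
  U235: {p10}
  U245: {p13}
  U246: {p22}
  U346: {p20}
  U356: {p29}
C dims 6,15,10; δ0: rk 5, SNF 1^5; δ1: rk 10, SNF 1^9·2
degree 0: 6−5−0 = 1 → Ȟ^0 ≅ Z
degree 1: 15−10−5 = 0 → Ȟ^1 ≅ 0
degree 2: 10−0−10 = 0 plus torsion [2] → Ȟ^2 ≅ Z/2


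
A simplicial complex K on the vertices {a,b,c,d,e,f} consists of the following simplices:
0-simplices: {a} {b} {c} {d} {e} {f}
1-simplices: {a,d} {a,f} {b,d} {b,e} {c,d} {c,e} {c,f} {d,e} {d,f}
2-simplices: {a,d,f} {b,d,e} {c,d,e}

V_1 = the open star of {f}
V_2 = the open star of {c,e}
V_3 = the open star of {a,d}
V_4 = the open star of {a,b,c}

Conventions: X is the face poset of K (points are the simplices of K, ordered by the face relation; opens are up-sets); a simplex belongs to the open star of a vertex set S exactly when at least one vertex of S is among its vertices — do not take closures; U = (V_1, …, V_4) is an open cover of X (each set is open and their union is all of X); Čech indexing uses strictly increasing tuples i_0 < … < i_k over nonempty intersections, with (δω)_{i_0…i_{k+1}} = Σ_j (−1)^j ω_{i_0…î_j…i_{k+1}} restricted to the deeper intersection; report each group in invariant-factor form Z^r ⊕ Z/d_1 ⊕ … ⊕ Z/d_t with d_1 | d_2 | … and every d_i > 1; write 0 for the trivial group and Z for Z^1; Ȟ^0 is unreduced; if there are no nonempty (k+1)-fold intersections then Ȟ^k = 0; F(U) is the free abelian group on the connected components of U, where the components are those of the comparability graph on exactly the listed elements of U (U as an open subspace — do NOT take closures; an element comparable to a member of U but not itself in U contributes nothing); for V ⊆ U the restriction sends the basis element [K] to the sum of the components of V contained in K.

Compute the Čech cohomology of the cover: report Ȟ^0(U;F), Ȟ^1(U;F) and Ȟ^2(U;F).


nerve simplices:
  V1={{f},{a,f},{c,f},{d,f},{a,d,f}} V2={{c},{e},{b,e},{c,d},{c,e},{c,f},{d,e},{b,d,e},{c,d,e}} V3={{a},{d},{a,d},{a,f},{b,d},{c,d},{d,e},{d,f},{a,d,f},{b,d,e},{c,d,e}} V4={{a},{b},{c},{a,d},{a,f},{b,d},{b,e},{c,d},{c,e},{c,f},{a,d,f},{b,d,e},{c,d,e}}
  V12={{c,f}} V13={{a,f},{d,f},{a,d,f}} V14={{a,f},{c,f},{a,d,f}} V23={{c,d},{d,e},{b,d,e},{c,d,e}} V24={{c},{b,e},{c,d},{c,e},{c,f},{b,d,e},{c,d,e}} V34={{a},{a,d},{a,f},{b,d},{c,d},{a,d,f},{b,d,e},{c,d,e}}
  V124={{c,f}} V134={{a,f},{a,d,f}} V234={{c,d},{b,d,e},{c,d,e}}
components per intersection:
  V1: {{f},{a,f},{c,f},{d,f},{a,d,f}}
  V2: {{c},{e},{b,e},{c,d},{c,e},{c,f},{d,e},{b,d,e},{c,d,e}}
  V3: {{a},{d},{a,d},{a,f},{b,d},{c,d},{d,e},{d,f},{a,d,f},{b,d,e},{c,d,e}}
  V4: {{a},{a,d},{a,f},{a,d,f}} {{b},{b,d},{b,e},{b,d,e}} {{c},{c,d},{c,e},{c,f},{c,d,e}}
  V12: {{c,f}}
  V13: {{a,f},{d,f},{a,d,f}}
  V14: {{a,f},{a,d,f}} {{c,f}}
  V23: {{c,d},{d,e},{b,d,e},{c,d,e}}
  V24: {{c},{c,d},{c,e},{c,f},{c,d,e}} {{b,e},{b,d,e}}
  V34: {{a},{a,d},{a,f},{a,d,f}} {{b,d},{b,d,e}} {{c,d},{c,d,e}}
  V124: {{c,f}}
  V134: {{a,f},{a,d,f}}
  V234: {{c,d},{c,d,e}} {{b,d,e}}
C dims 6,10,4; δ0: rk 5, SNF 1^5; δ1: rk 4, SNF 1^4
degree 0: 6−5−0 = 1 → Ȟ^0 ≅ Z
degree 1: 10−4−5 = 1 → Ȟ^1 ≅ Z
degree 2: 4−0−4 = 0 → Ȟ^2 ≅ 0

Ȟ^0(U;F) ≅ Z; Ȟ^1(U;F) ≅ Z; Ȟ^2(U;F) ≅ 0


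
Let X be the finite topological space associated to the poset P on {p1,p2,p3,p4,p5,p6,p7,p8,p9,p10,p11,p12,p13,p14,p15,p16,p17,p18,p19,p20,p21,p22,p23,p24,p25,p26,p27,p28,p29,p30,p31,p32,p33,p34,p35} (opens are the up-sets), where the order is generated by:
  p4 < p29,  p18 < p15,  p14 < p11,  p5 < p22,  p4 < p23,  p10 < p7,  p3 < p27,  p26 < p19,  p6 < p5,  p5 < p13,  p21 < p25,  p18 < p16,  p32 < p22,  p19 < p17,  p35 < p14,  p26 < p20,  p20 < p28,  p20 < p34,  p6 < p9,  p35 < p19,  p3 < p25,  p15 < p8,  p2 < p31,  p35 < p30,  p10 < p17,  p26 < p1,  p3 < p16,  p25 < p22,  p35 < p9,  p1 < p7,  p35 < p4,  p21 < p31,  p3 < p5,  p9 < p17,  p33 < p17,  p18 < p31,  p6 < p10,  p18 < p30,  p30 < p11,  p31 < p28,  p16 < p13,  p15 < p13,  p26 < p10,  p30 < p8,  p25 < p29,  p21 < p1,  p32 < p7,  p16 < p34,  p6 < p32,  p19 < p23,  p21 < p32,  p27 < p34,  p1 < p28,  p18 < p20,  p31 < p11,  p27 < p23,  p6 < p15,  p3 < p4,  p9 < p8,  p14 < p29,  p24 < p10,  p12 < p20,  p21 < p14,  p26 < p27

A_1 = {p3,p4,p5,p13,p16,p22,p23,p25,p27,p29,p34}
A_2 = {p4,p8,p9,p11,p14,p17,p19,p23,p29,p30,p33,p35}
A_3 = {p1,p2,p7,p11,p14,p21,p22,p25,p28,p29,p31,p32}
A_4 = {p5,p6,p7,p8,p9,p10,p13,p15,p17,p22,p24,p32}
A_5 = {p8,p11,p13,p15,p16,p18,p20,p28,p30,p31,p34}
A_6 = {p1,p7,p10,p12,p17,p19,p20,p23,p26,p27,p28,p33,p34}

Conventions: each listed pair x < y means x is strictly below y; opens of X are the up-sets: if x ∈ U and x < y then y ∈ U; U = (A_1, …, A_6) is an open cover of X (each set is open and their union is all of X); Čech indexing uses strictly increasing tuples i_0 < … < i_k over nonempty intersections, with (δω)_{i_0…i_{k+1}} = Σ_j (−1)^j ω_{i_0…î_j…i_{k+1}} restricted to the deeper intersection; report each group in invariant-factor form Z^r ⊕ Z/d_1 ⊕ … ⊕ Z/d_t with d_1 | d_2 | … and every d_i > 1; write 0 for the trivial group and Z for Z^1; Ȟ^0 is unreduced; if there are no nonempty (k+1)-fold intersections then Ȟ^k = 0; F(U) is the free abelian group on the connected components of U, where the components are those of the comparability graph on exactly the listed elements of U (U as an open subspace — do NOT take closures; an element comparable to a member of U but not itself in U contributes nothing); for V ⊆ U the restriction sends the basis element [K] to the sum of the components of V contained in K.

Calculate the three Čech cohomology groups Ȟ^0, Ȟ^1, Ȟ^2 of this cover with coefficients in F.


Ȟ^0(U;F) ≅ Z; Ȟ^1(U;F) ≅ 0; Ȟ^2(U;F) ≅ Z/2

nerve simplices:
  A12={p4,p23,p29} A13={p22,p25,p29} A14={p5,p13,p22} A15={p13,p16,p34} A16={p23,p27,p34} A23={p11,p14,p29} A24={p8,p9,p17} A25={p8,p11,p30} A26={p17,p19,p23,p33} A34={p7,p22,p32} A35={p11,p28,p31} A36={p1,p7,p28} A45={p8,p13,p15} A46={p7,p10,p17} A56={p20,p28,p34}
  A123={p29} A126={p23} A134={p22} A145={p13} A156={p34} A235={p11} A245={p8} A246={p17} A346={p7} A356={p28}
components per intersection:
  A1: {p3,p4,p5,p13,p16,p22,p23,p25,p27,p29,p34}
  A2: {p4,p8,p9,p11,p14,p17,p19,p23,p29,p30,p33,p35}
  A3: {p1,p2,p7,p11,p14,p21,p22,p25,p28,p29,p31,p32}
  A4: {p5,p6,p7,p8,p9,p10,p13,p15,p17,p22,p24,p32}
  A5: {p8,p11,p13,p15,p16,p18,p20,p28,p30,p31,p34}
  A6: {p1,p7,p10,p12,p17,p19,p20,p23,p26,p27,p28,p33,p34}
  A12: {p4,p23,p29}
  A13: {p22,p25,p29}
  A14: {p5,p13,p22}
  A15: {p13,p16,p34}
  A16: {p23,p27,p34}
  A23: {p11,p14,p29}
  A24: {p8,p9,p17}
  A25: {p8,p11,p30}
  A26: {p17,p19,p23,p33}
  A34: {p7,p22,p32}
  A35: {p11,p28,p31}
  A36: {p1,p7,p28}
  A45: {p8,p13,p15}
  A46: {p7,p10,p17}
  A56: {p20,p28,p34}
  A123: {p29}
  A126: {p23}
  A134: {p22}
  A145: {p13}
  A156: {p34}
  A235: {p11}
  A245: {p8}
  A246: {p17}
  A346: {p7}
  A356: {p28}
C dims 6,15,10; δ0: rk 5, SNF 1^5; δ1: rk 10, SNF 1^9·2
degree 0: 6−5−0 = 1 → Ȟ^0 ≅ Z
degree 1: 15−10−5 = 0 → Ȟ^1 ≅ 0
degree 2: 10−0−10 = 0 plus torsion [2] → Ȟ^2 ≅ Z/2


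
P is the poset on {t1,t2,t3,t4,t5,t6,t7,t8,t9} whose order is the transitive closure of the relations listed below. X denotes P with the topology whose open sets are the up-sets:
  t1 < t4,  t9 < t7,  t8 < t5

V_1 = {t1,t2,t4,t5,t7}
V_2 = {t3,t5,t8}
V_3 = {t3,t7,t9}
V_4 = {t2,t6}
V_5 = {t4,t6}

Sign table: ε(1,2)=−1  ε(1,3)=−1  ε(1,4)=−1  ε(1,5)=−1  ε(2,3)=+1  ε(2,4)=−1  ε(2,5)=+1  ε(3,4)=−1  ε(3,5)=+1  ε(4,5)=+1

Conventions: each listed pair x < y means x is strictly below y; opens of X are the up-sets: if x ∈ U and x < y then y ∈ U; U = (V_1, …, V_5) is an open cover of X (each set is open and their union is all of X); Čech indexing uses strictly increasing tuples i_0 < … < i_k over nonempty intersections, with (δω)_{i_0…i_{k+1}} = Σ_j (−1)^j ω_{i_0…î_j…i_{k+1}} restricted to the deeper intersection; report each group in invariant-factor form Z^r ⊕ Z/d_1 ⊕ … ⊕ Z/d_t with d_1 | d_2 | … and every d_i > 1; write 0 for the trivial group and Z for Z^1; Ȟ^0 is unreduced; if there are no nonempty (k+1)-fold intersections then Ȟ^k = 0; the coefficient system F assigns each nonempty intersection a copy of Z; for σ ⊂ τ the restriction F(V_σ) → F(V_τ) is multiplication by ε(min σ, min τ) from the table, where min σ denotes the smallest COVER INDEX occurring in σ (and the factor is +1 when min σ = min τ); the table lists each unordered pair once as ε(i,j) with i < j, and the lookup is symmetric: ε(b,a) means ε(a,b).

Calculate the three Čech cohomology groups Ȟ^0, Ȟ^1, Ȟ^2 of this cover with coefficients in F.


Ȟ^0(U;F) ≅ Z; Ȟ^1(U;F) ≅ Z^2; Ȟ^2(U;F) ≅ 0

nerve of the cover:
  V12={t5} V13={t7} V14={t2} V15={t4} V23={t3} V45={t6}
C dims 5,6; δ0: rk 4, SNF 1^4
Ȟ^0 = (5 − 4) − 0 = 1, so Ȟ^0 ≅ Z
Ȟ^1 = (6 − 0) − 4 = 2, so Ȟ^1 ≅ Z^2
Ȟ^2 = (0 − 0) − 0 = 0, so Ȟ^2 ≅ 0


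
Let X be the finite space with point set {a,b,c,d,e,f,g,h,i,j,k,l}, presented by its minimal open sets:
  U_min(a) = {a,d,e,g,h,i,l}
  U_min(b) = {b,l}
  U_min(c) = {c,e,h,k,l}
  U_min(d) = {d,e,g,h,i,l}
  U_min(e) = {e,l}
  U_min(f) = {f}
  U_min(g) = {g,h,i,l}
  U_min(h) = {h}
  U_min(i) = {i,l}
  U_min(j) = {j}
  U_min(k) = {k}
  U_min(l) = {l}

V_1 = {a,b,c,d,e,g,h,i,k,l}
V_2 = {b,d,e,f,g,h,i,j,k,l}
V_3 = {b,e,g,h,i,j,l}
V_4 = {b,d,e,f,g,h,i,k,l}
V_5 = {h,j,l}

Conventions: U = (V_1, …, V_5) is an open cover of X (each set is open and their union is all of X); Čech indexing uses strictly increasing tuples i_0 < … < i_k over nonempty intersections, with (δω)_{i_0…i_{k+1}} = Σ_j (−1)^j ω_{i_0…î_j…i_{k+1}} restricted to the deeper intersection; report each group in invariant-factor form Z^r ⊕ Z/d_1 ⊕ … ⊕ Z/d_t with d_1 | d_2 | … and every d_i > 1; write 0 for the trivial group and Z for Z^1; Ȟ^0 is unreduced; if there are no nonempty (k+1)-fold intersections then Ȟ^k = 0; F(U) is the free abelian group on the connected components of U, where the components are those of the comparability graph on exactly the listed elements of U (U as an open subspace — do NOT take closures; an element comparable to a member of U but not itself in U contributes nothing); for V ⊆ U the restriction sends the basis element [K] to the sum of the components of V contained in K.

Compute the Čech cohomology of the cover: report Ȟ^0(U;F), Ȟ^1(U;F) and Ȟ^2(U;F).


Ȟ^0 ≅ Z^3; Ȟ^1 ≅ 0; Ȟ^2 ≅ 0

intersection data:
  V12={b,d,e,g,h,i,k,l} V13={b,e,g,h,i,l} V14={b,d,e,g,h,i,k,l} V15={h,l} V23={b,e,g,h,i,j,l} V24={b,d,e,f,g,h,i,k,l} V25={h,j,l} V34={b,e,g,h,i,l} V35={h,j,l} V45={h,l}
  V123={b,e,g,h,i,l} V124={b,d,e,g,h,i,k,l} V125={h,l} V134={b,e,g,h,i,l} V135={h,l} V145={h,l} V234={b,e,g,h,i,l} V235={h,j,l} V245={h,l} V345={h,l}
  V1234={b,e,g,h,i,l} V1235={h,l} V1245={h,l} V1345={h,l} V2345={h,l}
  V12345={h,l}
components per intersection:
  V1: {a,b,c,d,e,g,h,i,k,l}
  V2: {b,d,e,g,h,i,l} {f} {j} {k}
  V3: {b,e,g,h,i,l} {j}
  V4: {b,d,e,g,h,i,l} {f} {k}
  V5: {h} {j} {l}
  V12: {b,d,e,g,h,i,l} {k}
  V13: {b,e,g,h,i,l}
  V14: {b,d,e,g,h,i,l} {k}
  V15: {h} {l}
  V23: {b,e,g,h,i,l} {j}
  V24: {b,d,e,g,h,i,l} {f} {k}
  V25: {h} {j} {l}
  V34: {b,e,g,h,i,l}
  V35: {h} {j} {l}
  V45: {h} {l}
  V123: {b,e,g,h,i,l}
  V124: {b,d,e,g,h,i,l} {k}
  V125: {h} {l}
  V134: {b,e,g,h,i,l}
  V135: {h} {l}
  V145: {h} {l}
  V234: {b,e,g,h,i,l}
  V235: {h} {j} {l}
  V245: {h} {l}
  V345: {h} {l}
  V1234: {b,e,g,h,i,l}
  V1235: {h} {l}
  V1245: {h} {l}
  V1345: {h} {l}
  V2345: {h} {l}
  V12345: {h} {l}
C dims 13,21,18,9; δ0: rk 10, SNF 1^10; δ1: rk 11, SNF 1^11; δ2: rk 7, SNF 1^7
Ȟ^0 = (13 − 10) − 0 = 3, so Ȟ^0 ≅ Z^3
Ȟ^1 = (21 − 11) − 10 = 0, so Ȟ^1 ≅ 0
Ȟ^2 = (18 − 7) − 11 = 0, so Ȟ^2 ≅ 0


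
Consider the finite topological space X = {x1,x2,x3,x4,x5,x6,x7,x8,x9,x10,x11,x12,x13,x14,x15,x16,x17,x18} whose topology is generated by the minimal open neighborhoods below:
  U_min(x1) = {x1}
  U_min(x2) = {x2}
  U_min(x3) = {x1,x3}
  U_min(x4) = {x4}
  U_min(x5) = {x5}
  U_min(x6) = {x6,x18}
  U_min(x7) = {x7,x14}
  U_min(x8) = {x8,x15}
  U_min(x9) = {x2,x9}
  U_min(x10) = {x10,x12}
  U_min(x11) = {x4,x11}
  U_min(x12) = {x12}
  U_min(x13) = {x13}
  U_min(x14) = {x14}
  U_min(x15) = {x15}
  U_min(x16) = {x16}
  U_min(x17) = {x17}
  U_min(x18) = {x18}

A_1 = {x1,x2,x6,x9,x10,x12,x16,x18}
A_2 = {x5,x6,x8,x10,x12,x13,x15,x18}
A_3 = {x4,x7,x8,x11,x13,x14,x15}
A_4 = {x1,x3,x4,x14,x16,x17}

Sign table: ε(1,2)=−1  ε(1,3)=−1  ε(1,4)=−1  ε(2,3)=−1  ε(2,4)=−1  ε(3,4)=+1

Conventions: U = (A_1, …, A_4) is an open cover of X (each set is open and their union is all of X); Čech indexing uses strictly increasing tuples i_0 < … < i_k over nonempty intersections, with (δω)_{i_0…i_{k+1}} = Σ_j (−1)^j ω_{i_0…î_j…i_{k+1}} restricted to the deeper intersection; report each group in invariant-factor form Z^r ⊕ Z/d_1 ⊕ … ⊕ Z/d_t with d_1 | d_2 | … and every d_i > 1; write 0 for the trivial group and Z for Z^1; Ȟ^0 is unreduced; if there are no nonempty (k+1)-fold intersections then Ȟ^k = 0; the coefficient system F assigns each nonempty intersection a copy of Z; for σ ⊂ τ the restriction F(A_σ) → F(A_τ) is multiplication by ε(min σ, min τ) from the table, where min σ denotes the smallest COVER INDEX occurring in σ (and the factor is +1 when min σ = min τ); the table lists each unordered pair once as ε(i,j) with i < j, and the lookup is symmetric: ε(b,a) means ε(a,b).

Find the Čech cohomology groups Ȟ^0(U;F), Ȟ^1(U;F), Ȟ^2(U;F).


Ȟ^0 ≅ 0; Ȟ^1 ≅ Z/2; Ȟ^2 ≅ 0

cover nerve:
  A12={x6,x10,x12,x18} A14={x1,x16} A23={x8,x13,x15} A34={x4,x14}
C dims 4,4; δ0: rk 4, SNF 1^3·2
Ȟ^0: (4−4)−0=0 ⇒ 0
Ȟ^1: (4−0)−4=0 plus torsion [2] ⇒ Z/2
Ȟ^2: (0−0)−0=0 ⇒ 0


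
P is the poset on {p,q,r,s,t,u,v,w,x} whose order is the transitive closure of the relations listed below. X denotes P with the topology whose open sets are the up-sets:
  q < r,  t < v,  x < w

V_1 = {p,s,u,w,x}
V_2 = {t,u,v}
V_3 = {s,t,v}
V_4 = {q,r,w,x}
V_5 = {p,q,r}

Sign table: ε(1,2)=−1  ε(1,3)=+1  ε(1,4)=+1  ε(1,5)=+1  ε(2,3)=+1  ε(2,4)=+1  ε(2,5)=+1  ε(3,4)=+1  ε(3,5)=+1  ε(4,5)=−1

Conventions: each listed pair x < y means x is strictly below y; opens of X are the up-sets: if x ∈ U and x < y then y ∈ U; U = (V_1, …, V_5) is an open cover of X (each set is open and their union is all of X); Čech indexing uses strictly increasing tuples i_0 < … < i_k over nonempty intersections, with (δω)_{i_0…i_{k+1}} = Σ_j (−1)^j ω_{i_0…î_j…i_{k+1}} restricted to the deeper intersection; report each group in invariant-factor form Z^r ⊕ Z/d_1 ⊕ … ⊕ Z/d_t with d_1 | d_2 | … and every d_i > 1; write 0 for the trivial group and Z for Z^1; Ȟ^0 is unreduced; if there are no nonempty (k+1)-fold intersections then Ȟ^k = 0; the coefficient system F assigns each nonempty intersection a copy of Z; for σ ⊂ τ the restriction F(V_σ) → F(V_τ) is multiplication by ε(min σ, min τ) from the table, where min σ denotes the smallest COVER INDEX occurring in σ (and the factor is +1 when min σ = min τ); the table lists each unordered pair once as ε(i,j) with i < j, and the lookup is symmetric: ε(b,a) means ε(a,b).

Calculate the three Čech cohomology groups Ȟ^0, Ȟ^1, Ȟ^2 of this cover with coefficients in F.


Ȟ^0 = 0,  Ȟ^1 = Z ⊕ Z/2,  Ȟ^2 = 0

nerve simplices:
  V12={u} V13={s} V14={w,x} V15={p} V23={t,v} V45={q,r}
C dims 5,6; δ0: rk 5, SNF 1^4·2
degree 0: 5−5−0 = 0 → Ȟ^0 ≅ 0
degree 1: 6−0−5 = 1 plus torsion [2] → Ȟ^1 ≅ Z ⊕ Z/2
degree 2: 0−0−0 = 0 → Ȟ^2 ≅ 0


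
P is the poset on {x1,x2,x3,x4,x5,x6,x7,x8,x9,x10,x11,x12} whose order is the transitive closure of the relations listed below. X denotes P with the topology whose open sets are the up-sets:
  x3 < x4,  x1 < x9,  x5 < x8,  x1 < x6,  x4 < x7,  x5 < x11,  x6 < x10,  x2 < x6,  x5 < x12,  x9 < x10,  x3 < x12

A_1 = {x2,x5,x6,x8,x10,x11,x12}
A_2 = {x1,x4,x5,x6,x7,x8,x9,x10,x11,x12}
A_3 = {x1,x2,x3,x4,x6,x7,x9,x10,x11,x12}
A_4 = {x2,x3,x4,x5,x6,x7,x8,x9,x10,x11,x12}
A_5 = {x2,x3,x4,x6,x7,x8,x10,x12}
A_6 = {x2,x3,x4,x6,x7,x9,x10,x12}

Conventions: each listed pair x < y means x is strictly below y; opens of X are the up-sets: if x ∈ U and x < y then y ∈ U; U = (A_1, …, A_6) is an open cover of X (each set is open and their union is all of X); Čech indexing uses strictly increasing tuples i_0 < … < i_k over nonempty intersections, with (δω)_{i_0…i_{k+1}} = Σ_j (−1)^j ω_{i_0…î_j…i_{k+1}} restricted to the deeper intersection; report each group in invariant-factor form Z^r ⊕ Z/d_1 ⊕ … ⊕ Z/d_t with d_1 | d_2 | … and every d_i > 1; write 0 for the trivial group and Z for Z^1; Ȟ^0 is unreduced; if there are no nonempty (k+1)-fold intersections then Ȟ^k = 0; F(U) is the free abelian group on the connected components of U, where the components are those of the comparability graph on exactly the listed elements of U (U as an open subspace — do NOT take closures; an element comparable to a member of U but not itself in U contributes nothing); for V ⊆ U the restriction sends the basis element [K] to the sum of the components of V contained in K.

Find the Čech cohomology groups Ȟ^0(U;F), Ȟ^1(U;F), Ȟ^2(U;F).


nonempty overlaps:
  A12={x5,x6,x8,x10,x11,x12} A13={x2,x6,x10,x11,x12} A14={x2,x5,x6,x8,x10,x11,x12} A15={x2,x6,x8,x10,x12} A16={x2,x6,x10,x12} A23={x1,x4,x6,x7,x9,x10,x11,x12} A24={x4,x5,x6,x7,x8,x9,x10,x11,x12} A25={x4,x6,x7,x8,x10,x12} A26={x4,x6,x7,x9,x10,x12} A34={x2,x3,x4,x6,x7,x9,x10,x11,x12} A35={x2,x3,x4,x6,x7,x10,x12} A36={x2,x3,x4,x6,x7,x9,x10,x12} A45={x2,x3,x4,x6,x7,x8,x10,x12} A46={x2,x3,x4,x6,x7,x9,x10,x12} A56={x2,x3,x4,x6,x7,x10,x12}
  A123={x6,x10,x11,x12} A124={x5,x6,x8,x10,x11,x12} A125={x6,x8,x10,x12} A126={x6,x10,x12} A134={x2,x6,x10,x11,x12} A135={x2,x6,x10,x12} A136={x2,x6,x10,x12} A145={x2,x6,x8,x10,x12} A146={x2,x6,x10,x12} A156={x2,x6,x10,x12} A234={x4,x6,x7,x9,x10,x11,x12} A235={x4,x6,x7,x10,x12} A236={x4,x6,x7,x9,x10,x12} A245={x4,x6,x7,x8,x10,x12} A246={x4,x6,x7,x9,x10,x12} A256={x4,x6,x7,x10,x12} A345={x2,x3,x4,x6,x7,x10,x12} A346={x2,x3,x4,x6,x7,x9,x10,x12} A356={x2,x3,x4,x6,x7,x10,x12} A456={x2,x3,x4,x6,x7,x10,x12}
  A1234={x6,x10,x11,x12} A1235={x6,x10,x12} A1236={x6,x10,x12} A1245={x6,x8,x10,x12} A1246={x6,x10,x12} A1256={x6,x10,x12} A1345={x2,x6,x10,x12} A1346={x2,x6,x10,x12} A1356={x2,x6,x10,x12} A1456={x2,x6,x10,x12} A2345={x4,x6,x7,x10,x12} A2346={x4,x6,x7,x9,x10,x12} A2356={x4,x6,x7,x10,x12} A2456={x4,x6,x7,x10,x12} A3456={x2,x3,x4,x6,x7,x10,x12}
  A12345={x6,x10,x12} A12346={x6,x10,x12} A12356={x6,x10,x12} A12456={x6,x10,x12} A13456={x2,x6,x10,x12} A23456={x4,x6,x7,x10,x12}
  A123456={x6,x10,x12}
components per intersection:
  A1: {x2,x6,x10} {x5,x8,x11,x12}
  A2: {x1,x6,x9,x10} {x4,x7} {x5,x8,x11,x12}
  A3: {x1,x2,x6,x9,x10} {x3,x4,x7,x12} {x11}
  A4: {x2,x6,x9,x10} {x3,x4,x5,x7,x8,x11,x12}
  A5: {x2,x6,x10} {x3,x4,x7,x12} {x8}
  A6: {x2,x6,x9,x10} {x3,x4,x7,x12}
  A12: {x5,x8,x11,x12} {x6,x10}
  A13: {x2,x6,x10} {x11} {x12}
  A14: {x2,x6,x10} {x5,x8,x11,x12}
  A15: {x2,x6,x10} {x8} {x12}
  A16: {x2,x6,x10} {x12}
  A23: {x1,x6,x9,x10} {x4,x7} {x11} {x12}
  A24: {x4,x7} {x5,x8,x11,x12} {x6,x9,x10}
  A25: {x4,x7} {x6,x10} {x8} {x12}
  A26: {x4,x7} {x6,x9,x10} {x12}
  A34: {x2,x6,x9,x10} {x3,x4,x7,x12} {x11}
  A35: {x2,x6,x10} {x3,x4,x7,x12}
  A36: {x2,x6,x9,x10} {x3,x4,x7,x12}
  A45: {x2,x6,x10} {x3,x4,x7,x12} {x8}
  A46: {x2,x6,x9,x10} {x3,x4,x7,x12}
  A56: {x2,x6,x10} {x3,x4,x7,x12}
  A123: {x6,x10} {x11} {x12}
  A124: {x5,x8,x11,x12} {x6,x10}
  A125: {x6,x10} {x8} {x12}
  A126: {x6,x10} {x12}
  A134: {x2,x6,x10} {x11} {x12}
  A135: {x2,x6,x10} {x12}
  A136: {x2,x6,x10} {x12}
  A145: {x2,x6,x10} {x8} {x12}
  A146: {x2,x6,x10} {x12}
  A156: {x2,x6,x10} {x12}
  A234: {x4,x7} {x6,x9,x10} {x11} {x12}
  A235: {x4,x7} {x6,x10} {x12}
  A236: {x4,x7} {x6,x9,x10} {x12}
  A245: {x4,x7} {x6,x10} {x8} {x12}
  A246: {x4,x7} {x6,x9,x10} {x12}
  A256: {x4,x7} {x6,x10} {x12}
  A345: {x2,x6,x10} {x3,x4,x7,x12}
  A346: {x2,x6,x9,x10} {x3,x4,x7,x12}
  A356: {x2,x6,x10} {x3,x4,x7,x12}
  A456: {x2,x6,x10} {x3,x4,x7,x12}
  A1234: {x6,x10} {x11} {x12}
  A1235: {x6,x10} {x12}
  A1236: {x6,x10} {x12}
  A1245: {x6,x10} {x8} {x12}
  A1246: {x6,x10} {x12}
  A1256: {x6,x10} {x12}
  A1345: {x2,x6,x10} {x12}
  A1346: {x2,x6,x10} {x12}
  A1356: {x2,x6,x10} {x12}
  A1456: {x2,x6,x10} {x12}
  A2345: {x4,x7} {x6,x10} {x12}
  A2346: {x4,x7} {x6,x9,x10} {x12}
  A2356: {x4,x7} {x6,x10} {x12}
  A2456: {x4,x7} {x6,x10} {x12}
  A3456: {x2,x6,x10} {x3,x4,x7,x12}
  A12345: {x6,x10} {x12}
  A12346: {x6,x10} {x12}
  A12356: {x6,x10} {x12}
  A12456: {x6,x10} {x12}
  A13456: {x2,x6,x10} {x12}
  A23456: {x4,x7} {x6,x10} {x12}
  A123456: {x6,x10} {x12}
C dims 15,40,52,36; δ0: rk 13, SNF 1^13; δ1: rk 27, SNF 1^27; δ2: rk 25, SNF 1^25
degree 0: 15−13−0 = 2 → Ȟ^0 ≅ Z^2
degree 1: 40−27−13 = 0 → Ȟ^1 ≅ 0
degree 2: 52−25−27 = 0 → Ȟ^2 ≅ 0

Ȟ^0 ≅ Z^2, Ȟ^1 ≅ 0 and Ȟ^2 ≅ 0


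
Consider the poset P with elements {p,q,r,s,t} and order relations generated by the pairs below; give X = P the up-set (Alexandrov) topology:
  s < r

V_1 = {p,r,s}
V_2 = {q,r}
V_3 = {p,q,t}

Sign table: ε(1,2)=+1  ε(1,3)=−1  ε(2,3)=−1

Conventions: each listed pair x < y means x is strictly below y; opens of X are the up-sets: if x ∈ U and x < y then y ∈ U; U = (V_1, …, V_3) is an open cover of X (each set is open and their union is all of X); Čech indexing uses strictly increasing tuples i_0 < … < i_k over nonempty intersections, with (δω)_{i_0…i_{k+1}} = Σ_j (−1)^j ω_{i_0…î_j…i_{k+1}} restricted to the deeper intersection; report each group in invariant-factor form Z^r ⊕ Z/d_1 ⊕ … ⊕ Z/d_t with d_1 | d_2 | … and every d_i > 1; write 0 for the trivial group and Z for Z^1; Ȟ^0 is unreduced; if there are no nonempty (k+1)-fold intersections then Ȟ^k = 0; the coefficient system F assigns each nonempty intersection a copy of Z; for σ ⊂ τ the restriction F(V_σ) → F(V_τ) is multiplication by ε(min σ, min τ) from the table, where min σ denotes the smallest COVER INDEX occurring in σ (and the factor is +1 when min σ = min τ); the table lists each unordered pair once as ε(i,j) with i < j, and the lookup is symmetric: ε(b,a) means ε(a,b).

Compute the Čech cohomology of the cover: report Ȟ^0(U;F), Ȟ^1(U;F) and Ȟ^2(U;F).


Ȟ^0(U;F) ≅ Z, Ȟ^1(U;F) ≅ Z and Ȟ^2(U;F) ≅ 0

nerve of the cover:
  V12={r} V13={p} V23={q}
C dims 3,3; δ0: rk 2, SNF 1^2
Ȟ^0 = (3 − 2) − 0 = 1, so Ȟ^0 ≅ Z
Ȟ^1 = (3 − 0) − 2 = 1, so Ȟ^1 ≅ Z
Ȟ^2 = (0 − 0) − 0 = 0, so Ȟ^2 ≅ 0


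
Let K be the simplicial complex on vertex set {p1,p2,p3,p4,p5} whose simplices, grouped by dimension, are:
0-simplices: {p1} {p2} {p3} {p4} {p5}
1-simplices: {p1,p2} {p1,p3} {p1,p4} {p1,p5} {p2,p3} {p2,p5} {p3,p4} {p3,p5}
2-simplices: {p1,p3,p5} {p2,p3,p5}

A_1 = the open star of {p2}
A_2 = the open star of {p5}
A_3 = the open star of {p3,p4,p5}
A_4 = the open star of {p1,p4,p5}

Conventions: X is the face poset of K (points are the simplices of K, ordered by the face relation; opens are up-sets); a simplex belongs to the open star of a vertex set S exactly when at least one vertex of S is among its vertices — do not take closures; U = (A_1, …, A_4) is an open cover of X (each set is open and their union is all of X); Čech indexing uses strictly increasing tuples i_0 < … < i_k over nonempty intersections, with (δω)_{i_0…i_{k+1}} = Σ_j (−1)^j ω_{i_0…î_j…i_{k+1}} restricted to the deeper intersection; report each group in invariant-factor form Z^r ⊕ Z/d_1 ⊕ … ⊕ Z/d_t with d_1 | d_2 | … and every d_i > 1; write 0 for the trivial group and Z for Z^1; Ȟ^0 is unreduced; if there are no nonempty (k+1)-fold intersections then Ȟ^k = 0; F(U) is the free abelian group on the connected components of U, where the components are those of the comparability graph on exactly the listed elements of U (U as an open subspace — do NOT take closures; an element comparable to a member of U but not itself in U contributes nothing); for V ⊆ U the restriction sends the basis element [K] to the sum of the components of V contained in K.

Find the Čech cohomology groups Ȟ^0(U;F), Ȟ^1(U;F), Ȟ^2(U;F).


Ȟ^0 ≅ Z, Ȟ^1 ≅ Z^2, Ȟ^2 ≅ 0

nerve simplices:
  A1={{p2},{p1,p2},{p2,p3},{p2,p5},{p2,p3,p5}} A2={{p5},{p1,p5},{p2,p5},{p3,p5},{p1,p3,p5},{p2,p3,p5}} A3={{p3},{p4},{p5},{p1,p3},{p1,p4},{p1,p5},{p2,p3},{p2,p5},{p3,p4},{p3,p5},{p1,p3,p5},{p2,p3,p5}} A4={{p1},{p4},{p5},{p1,p2},{p1,p3},{p1,p4},{p1,p5},{p2,p5},{p3,p4},{p3,p5},{p1,p3,p5},{p2,p3,p5}}
  A12={{p2,p5},{p2,p3,p5}} A13={{p2,p3},{p2,p5},{p2,p3,p5}} A14={{p1,p2},{p2,p5},{p2,p3,p5}} A23={{p5},{p1,p5},{p2,p5},{p3,p5},{p1,p3,p5},{p2,p3,p5}} A24={{p5},{p1,p5},{p2,p5},{p3,p5},{p1,p3,p5},{p2,p3,p5}} A34={{p4},{p5},{p1,p3},{p1,p4},{p1,p5},{p2,p5},{p3,p4},{p3,p5},{p1,p3,p5},{p2,p3,p5}}
  A123={{p2,p5},{p2,p3,p5}} A124={{p2,p5},{p2,p3,p5}} A134={{p2,p5},{p2,p3,p5}} A234={{p5},{p1,p5},{p2,p5},{p3,p5},{p1,p3,p5},{p2,p3,p5}}
  A1234={{p2,p5},{p2,p3,p5}}
components per intersection:
  A1: {{p2},{p1,p2},{p2,p3},{p2,p5},{p2,p3,p5}}
  A2: {{p5},{p1,p5},{p2,p5},{p3,p5},{p1,p3,p5},{p2,p3,p5}}
  A3: {{p3},{p4},{p5},{p1,p3},{p1,p4},{p1,p5},{p2,p3},{p2,p5},{p3,p4},{p3,p5},{p1,p3,p5},{p2,p3,p5}}
  A4: {{p1},{p4},{p5},{p1,p2},{p1,p3},{p1,p4},{p1,p5},{p2,p5},{p3,p4},{p3,p5},{p1,p3,p5},{p2,p3,p5}}
  A12: {{p2,p5},{p2,p3,p5}}
  A13: {{p2,p3},{p2,p5},{p2,p3,p5}}
  A14: {{p1,p2}} {{p2,p5},{p2,p3,p5}}
  A23: {{p5},{p1,p5},{p2,p5},{p3,p5},{p1,p3,p5},{p2,p3,p5}}
  A24: {{p5},{p1,p5},{p2,p5},{p3,p5},{p1,p3,p5},{p2,p3,p5}}
  A34: {{p4},{p1,p4},{p3,p4}} {{p5},{p1,p3},{p1,p5},{p2,p5},{p3,p5},{p1,p3,p5},{p2,p3,p5}}
  A123: {{p2,p5},{p2,p3,p5}}
  A124: {{p2,p5},{p2,p3,p5}}
  A134: {{p2,p5},{p2,p3,p5}}
  A234: {{p5},{p1,p5},{p2,p5},{p3,p5},{p1,p3,p5},{p2,p3,p5}}
  A1234: {{p2,p5},{p2,p3,p5}}
C dims 4,8,4,1; δ0: rk 3, SNF 1^3; δ1: rk 3, SNF 1^3; δ2: rk 1, SNF 1^1
degree 0: 4−3−0 = 1 → Ȟ^0 ≅ Z
degree 1: 8−3−3 = 2 → Ȟ^1 ≅ Z^2
degree 2: 4−1−3 = 0 → Ȟ^2 ≅ 0
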